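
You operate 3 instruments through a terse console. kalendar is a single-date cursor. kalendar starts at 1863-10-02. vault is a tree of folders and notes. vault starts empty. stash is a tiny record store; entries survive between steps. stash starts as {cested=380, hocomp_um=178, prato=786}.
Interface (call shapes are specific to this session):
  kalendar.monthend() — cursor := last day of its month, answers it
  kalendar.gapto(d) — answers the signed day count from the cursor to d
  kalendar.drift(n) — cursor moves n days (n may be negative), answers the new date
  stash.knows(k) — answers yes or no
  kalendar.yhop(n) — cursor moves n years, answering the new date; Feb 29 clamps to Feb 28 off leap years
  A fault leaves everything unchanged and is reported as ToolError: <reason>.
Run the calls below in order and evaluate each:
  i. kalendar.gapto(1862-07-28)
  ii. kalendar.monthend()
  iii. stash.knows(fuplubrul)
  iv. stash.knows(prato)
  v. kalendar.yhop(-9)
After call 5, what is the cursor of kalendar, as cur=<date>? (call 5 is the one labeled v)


Answer: cur=1854-10-31

Derivation:
·→ kalendar.gapto(1862-07-28)
·← -431
·→ kalendar.monthend()
·← 1863-10-31
·→ stash.knows(fuplubrul)
·← no
·→ stash.knows(prato)
·← yes
·→ kalendar.yhop(-9)
·← 1854-10-31


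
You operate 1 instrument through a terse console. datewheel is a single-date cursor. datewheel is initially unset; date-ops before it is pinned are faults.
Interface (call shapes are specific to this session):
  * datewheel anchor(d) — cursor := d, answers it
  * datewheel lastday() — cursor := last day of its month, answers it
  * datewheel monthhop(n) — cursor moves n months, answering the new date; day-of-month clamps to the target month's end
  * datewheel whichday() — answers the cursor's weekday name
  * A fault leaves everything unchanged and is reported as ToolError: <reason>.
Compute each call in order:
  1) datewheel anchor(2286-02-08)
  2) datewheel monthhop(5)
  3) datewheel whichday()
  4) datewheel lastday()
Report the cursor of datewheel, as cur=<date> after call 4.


Answer: cur=2286-07-31

Derivation:
// 1. datewheel anchor(d='2286-02-08') : 2286-02-08
// 2. datewheel monthhop(n='5') : 2286-07-08
// 3. datewheel whichday() : Thursday
// 4. datewheel lastday() : 2286-07-31


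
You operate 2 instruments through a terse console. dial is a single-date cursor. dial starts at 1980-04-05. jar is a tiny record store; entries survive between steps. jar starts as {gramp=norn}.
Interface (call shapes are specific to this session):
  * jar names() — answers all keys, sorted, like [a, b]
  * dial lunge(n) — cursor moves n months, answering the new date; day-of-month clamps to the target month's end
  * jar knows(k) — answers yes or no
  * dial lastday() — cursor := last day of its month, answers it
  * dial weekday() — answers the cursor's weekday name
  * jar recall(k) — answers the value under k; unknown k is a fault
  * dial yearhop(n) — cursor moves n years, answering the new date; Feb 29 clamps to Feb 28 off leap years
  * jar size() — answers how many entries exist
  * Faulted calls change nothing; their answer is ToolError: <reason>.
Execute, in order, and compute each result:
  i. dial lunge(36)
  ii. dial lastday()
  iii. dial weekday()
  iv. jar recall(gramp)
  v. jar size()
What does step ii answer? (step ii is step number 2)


Invoking dial lunge passing n='36', and get 1983-04-05.
Invoking dial lastday(), and see 1983-04-30.
Invoking dial weekday, and get Saturday.
Calling jar recall passing k='gramp', and get norn.
Next I call jar size(), → 1.

Answer: 1983-04-30


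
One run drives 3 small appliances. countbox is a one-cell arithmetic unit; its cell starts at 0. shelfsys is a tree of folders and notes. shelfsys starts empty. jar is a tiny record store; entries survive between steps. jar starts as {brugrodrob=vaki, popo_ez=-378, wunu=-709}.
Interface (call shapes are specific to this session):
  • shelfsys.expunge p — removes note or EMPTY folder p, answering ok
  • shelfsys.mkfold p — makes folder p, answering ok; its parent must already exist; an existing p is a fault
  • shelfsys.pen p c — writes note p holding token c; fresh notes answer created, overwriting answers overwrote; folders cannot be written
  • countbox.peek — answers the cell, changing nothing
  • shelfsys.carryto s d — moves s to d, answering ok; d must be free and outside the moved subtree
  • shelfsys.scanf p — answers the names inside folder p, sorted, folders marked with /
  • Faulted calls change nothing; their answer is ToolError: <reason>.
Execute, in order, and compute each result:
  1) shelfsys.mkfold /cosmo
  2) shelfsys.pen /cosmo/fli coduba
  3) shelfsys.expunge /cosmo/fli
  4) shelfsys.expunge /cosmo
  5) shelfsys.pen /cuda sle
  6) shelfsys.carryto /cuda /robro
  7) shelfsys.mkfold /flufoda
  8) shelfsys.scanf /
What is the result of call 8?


Answer: [flufoda/, robro]

Derivation:
% shelfsys.mkfold p: /cosmo
[out] ok
% shelfsys.pen p: /cosmo/fli c: coduba
[out] created
% shelfsys.expunge p: /cosmo/fli
[out] ok
% shelfsys.expunge p: /cosmo
[out] ok
% shelfsys.pen p: /cuda c: sle
[out] created
% shelfsys.carryto s: /cuda d: /robro
[out] ok
% shelfsys.mkfold p: /flufoda
[out] ok
% shelfsys.scanf p: /
[out] [flufoda/, robro]


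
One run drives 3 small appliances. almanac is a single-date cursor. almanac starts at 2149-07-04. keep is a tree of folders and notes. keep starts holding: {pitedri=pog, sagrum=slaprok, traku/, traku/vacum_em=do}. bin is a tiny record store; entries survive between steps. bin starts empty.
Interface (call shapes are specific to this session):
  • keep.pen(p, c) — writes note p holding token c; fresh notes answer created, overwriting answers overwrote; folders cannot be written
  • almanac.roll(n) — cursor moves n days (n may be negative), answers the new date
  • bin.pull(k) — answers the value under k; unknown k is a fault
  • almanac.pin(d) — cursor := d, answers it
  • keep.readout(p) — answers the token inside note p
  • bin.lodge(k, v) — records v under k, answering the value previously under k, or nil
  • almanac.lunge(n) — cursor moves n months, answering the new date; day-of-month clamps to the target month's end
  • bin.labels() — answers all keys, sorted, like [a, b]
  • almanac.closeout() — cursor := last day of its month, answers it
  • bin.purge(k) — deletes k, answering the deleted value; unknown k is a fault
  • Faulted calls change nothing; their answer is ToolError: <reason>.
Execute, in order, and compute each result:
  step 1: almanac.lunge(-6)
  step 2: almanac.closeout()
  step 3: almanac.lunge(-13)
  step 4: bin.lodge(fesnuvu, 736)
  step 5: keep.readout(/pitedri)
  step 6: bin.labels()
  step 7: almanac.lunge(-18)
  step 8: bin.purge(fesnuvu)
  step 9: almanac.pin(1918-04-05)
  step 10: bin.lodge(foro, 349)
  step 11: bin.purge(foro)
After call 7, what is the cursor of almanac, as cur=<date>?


! lunge(-6) -> 2149-01-04
! closeout() -> 2149-01-31
! lunge(-13) -> 2147-12-31
! lodge(fesnuvu, 736) -> nil
! readout(/pitedri) -> pog
! labels() -> [fesnuvu]
! lunge(-18) -> 2146-06-30
! purge(fesnuvu) -> 736
! pin(1918-04-05) -> 1918-04-05
! lodge(foro, 349) -> nil
! purge(foro) -> 349

Answer: cur=2146-06-30


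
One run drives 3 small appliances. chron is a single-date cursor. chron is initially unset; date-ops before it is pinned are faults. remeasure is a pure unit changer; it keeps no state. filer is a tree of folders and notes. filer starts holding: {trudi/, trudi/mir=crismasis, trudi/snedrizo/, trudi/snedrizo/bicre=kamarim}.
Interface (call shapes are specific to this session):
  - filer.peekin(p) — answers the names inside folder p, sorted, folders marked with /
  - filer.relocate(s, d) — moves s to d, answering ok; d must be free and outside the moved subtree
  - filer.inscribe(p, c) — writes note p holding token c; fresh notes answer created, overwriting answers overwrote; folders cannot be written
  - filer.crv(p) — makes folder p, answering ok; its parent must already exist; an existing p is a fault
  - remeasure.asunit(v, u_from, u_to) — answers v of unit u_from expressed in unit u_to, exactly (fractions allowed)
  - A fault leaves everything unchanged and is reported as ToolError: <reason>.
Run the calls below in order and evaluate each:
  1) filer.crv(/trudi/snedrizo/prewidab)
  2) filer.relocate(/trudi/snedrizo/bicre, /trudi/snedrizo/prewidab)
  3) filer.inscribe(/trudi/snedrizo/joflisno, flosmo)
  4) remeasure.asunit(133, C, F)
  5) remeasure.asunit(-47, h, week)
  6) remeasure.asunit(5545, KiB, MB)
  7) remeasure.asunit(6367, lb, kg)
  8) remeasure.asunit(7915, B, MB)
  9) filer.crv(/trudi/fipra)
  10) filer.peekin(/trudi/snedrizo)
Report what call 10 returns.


Answer: [bicre, joflisno, prewidab/]

Derivation:
>> crv(p='/trudi/snedrizo/prewidab')
<< ok
>> relocate(s='/trudi/snedrizo/bicre', d='/trudi/snedrizo/prewidab')
<< ToolError: exists
>> inscribe(p='/trudi/snedrizo/joflisno', c='flosmo')
<< created
>> asunit(v='133', u_from='C', u_to='F')
<< 1357/5
>> asunit(v='-47', u_from='h', u_to='week')
<< -47/168
>> asunit(v='5545', u_from='KiB', u_to='MB')
<< 17744/3125
>> asunit(v='6367', u_from='lb', u_to='kg')
<< 288802261979/100000000
>> asunit(v='7915', u_from='B', u_to='MB')
<< 1583/200000
>> crv(p='/trudi/fipra')
<< ok
>> peekin(p='/trudi/snedrizo')
<< [bicre, joflisno, prewidab/]


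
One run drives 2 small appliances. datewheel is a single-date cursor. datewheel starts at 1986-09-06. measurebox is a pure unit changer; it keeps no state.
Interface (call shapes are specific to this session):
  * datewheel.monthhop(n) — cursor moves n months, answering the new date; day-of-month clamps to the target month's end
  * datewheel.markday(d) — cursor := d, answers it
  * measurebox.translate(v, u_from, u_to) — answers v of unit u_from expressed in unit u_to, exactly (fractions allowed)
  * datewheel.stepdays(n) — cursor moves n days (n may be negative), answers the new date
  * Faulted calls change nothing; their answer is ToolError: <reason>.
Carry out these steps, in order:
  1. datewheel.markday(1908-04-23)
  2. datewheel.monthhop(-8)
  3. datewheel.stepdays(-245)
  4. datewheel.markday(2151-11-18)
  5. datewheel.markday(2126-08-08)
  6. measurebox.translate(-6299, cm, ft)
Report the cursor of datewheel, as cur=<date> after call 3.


>>> markday d='1908-04-23'
= 1908-04-23
>>> monthhop n='-8'
= 1907-08-23
>>> stepdays n='-245'
= 1906-12-21
>>> markday d='2151-11-18'
= 2151-11-18
>>> markday d='2126-08-08'
= 2126-08-08
>>> translate v='-6299' u_from='cm' u_to='ft'
= -157475/762

Answer: cur=1906-12-21


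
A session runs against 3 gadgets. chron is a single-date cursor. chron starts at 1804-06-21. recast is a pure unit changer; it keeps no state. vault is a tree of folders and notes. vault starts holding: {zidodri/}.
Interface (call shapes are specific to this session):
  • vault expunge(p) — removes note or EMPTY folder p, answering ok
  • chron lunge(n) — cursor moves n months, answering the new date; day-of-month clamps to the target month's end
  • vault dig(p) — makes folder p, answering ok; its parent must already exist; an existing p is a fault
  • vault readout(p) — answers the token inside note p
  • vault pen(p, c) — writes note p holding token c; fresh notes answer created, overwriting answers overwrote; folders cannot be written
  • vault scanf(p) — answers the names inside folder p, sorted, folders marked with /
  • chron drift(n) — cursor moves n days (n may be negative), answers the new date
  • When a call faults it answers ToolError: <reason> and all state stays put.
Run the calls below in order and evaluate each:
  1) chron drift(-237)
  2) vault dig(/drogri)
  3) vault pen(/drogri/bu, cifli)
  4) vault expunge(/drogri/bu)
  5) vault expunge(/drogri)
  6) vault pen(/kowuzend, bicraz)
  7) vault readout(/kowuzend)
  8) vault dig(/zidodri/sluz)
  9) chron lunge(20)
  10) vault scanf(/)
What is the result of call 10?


Answer: [kowuzend, zidodri/]

Derivation:
% chron drift(n=-237) ~> 1803-10-28
% vault dig(p=/drogri) ~> ok
% vault pen(p=/drogri/bu, c=cifli) ~> created
% vault expunge(p=/drogri/bu) ~> ok
% vault expunge(p=/drogri) ~> ok
% vault pen(p=/kowuzend, c=bicraz) ~> created
% vault readout(p=/kowuzend) ~> bicraz
% vault dig(p=/zidodri/sluz) ~> ok
% chron lunge(n=20) ~> 1805-06-28
% vault scanf(p=/) ~> [kowuzend, zidodri/]


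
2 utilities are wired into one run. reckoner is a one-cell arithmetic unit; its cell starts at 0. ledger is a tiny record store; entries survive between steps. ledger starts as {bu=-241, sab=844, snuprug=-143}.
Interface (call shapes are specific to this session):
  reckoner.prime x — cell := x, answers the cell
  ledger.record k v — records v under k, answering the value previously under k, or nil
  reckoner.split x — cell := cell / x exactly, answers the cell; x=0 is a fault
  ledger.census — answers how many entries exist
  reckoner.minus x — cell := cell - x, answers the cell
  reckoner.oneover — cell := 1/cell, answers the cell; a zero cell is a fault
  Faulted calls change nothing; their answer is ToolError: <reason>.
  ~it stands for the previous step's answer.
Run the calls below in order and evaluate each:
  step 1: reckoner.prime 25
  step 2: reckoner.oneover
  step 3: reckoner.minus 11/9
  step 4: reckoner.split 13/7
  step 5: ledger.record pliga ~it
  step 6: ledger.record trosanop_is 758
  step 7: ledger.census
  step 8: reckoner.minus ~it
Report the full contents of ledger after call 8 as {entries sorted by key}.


Answer: {bu=-241, pliga=-1862/2925, sab=844, snuprug=-143, trosanop_is=758}

Derivation:
>>> prime x→25
= 25
>>> oneover
= 1/25
>>> minus x→11/9
= -266/225
>>> split x→13/7
= -1862/2925
>>> record k→pliga v→~it
= nil
>>> record k→trosanop_is v→758
= nil
>>> census
= 5
>>> minus x→~it
= -16487/2925


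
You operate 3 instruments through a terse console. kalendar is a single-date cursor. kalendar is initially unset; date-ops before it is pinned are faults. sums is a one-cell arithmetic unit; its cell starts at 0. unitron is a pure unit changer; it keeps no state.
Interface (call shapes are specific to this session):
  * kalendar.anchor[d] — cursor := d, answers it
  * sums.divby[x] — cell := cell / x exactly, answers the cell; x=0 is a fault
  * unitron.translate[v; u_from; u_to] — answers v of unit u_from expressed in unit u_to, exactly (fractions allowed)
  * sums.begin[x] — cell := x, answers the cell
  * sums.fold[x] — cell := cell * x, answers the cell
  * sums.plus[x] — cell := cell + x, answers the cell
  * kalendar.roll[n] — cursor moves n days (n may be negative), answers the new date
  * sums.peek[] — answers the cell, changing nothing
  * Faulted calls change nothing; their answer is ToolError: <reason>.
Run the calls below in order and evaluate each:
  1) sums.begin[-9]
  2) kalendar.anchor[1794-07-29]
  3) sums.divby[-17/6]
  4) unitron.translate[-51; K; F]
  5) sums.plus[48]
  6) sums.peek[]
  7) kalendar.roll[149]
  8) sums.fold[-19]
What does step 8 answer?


Do: sums.begin[-9]
See: -9
Do: kalendar.anchor[1794-07-29]
See: 1794-07-29
Do: sums.divby[-17/6]
See: 54/17
Do: unitron.translate[-51; K; F]
See: -55147/100
Do: sums.plus[48]
See: 870/17
Do: sums.peek[]
See: 870/17
Do: kalendar.roll[149]
See: 1794-12-25
Do: sums.fold[-19]
See: -16530/17

Answer: -16530/17


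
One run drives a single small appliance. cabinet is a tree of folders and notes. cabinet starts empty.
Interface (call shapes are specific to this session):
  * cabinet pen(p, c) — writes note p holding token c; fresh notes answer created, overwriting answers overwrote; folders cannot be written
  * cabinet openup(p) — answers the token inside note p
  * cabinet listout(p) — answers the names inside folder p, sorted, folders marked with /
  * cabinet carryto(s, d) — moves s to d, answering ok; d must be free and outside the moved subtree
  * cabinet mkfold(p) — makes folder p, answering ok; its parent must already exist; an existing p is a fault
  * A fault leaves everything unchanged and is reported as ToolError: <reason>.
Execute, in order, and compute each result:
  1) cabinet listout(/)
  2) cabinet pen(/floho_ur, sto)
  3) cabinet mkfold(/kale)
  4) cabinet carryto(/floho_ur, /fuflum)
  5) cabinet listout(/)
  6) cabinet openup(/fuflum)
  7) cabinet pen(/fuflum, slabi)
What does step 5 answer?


Answer: [fuflum, kale/]

Derivation:
I run cabinet listout(/), — result: [].
Calling cabinet pen(/floho_ur, sto), → created.
Then cabinet mkfold(/kale), and see ok.
I try cabinet carryto(/floho_ur, /fuflum), and get ok.
I use cabinet listout(/), → [fuflum, kale/].
Using cabinet openup(/fuflum), giving sto.
I call cabinet pen(/fuflum, slabi): overwrote.


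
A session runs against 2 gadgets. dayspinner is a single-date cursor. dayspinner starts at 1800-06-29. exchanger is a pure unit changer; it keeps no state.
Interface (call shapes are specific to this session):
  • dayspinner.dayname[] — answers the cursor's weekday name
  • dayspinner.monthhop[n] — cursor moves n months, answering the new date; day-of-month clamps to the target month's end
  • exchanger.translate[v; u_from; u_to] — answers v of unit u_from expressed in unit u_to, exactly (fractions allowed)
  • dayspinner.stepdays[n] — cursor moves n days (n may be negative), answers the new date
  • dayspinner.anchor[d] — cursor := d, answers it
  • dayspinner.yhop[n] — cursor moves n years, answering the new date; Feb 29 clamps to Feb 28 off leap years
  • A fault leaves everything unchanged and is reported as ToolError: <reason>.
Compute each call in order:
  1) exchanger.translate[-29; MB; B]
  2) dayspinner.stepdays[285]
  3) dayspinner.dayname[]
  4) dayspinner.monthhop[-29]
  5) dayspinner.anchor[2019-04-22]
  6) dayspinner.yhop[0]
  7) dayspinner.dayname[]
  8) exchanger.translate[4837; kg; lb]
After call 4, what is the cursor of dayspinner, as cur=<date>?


→ exchanger.translate(v=-29, u_from=MB, u_to=B)
← -29000000
→ dayspinner.stepdays(n=285)
← 1801-04-10
→ dayspinner.dayname()
← Friday
→ dayspinner.monthhop(n=-29)
← 1798-11-10
→ dayspinner.anchor(d=2019-04-22)
← 2019-04-22
→ dayspinner.yhop(n=0)
← 2019-04-22
→ dayspinner.dayname()
← Monday
→ exchanger.translate(v=4837, u_from=kg, u_to=lb)
← 69100000000/6479891

Answer: cur=1798-11-10


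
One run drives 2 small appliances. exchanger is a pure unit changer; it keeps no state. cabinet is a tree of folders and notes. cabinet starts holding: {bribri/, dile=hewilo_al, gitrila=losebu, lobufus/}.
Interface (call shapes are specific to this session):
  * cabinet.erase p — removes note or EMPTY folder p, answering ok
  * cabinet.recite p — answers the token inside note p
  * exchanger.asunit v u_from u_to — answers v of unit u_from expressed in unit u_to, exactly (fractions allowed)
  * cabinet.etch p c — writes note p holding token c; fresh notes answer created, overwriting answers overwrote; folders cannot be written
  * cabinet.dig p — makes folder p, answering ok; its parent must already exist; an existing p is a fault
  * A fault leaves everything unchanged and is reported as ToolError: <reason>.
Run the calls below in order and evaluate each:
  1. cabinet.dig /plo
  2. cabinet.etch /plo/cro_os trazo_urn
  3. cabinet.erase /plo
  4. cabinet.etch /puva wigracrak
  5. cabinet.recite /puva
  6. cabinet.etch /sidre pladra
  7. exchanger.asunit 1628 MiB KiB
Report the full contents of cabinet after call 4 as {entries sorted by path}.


// 1. cabinet.dig(p=/plo) : ok
// 2. cabinet.etch(p=/plo/cro_os, c=trazo_urn) : created
// 3. cabinet.erase(p=/plo) : ToolError: not empty
// 4. cabinet.etch(p=/puva, c=wigracrak) : created
// 5. cabinet.recite(p=/puva) : wigracrak
// 6. cabinet.etch(p=/sidre, c=pladra) : created
// 7. exchanger.asunit(v=1628, u_from=MiB, u_to=KiB) : 1667072

Answer: {bribri/, dile=hewilo_al, gitrila=losebu, lobufus/, plo/, plo/cro_os=trazo_urn, puva=wigracrak}


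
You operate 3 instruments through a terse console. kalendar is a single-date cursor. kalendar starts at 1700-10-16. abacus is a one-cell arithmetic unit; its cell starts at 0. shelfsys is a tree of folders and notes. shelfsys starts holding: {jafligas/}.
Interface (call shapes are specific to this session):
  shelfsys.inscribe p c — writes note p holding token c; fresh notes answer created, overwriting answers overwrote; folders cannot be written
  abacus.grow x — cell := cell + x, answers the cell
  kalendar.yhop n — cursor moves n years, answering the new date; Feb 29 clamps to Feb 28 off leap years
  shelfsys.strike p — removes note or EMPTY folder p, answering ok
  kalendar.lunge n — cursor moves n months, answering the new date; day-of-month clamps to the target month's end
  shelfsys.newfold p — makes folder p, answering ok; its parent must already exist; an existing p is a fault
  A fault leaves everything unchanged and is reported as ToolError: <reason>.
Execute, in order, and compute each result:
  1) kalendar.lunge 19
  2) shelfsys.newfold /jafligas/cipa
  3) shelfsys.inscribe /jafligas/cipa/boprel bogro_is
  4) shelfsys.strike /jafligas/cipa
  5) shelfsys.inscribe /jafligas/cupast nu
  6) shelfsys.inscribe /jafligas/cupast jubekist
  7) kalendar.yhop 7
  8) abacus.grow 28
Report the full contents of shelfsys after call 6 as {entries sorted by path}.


Answer: {jafligas/, jafligas/cipa/, jafligas/cipa/boprel=bogro_is, jafligas/cupast=jubekist}

Derivation:
Act: lunge[n=19]
Obs: 1702-05-16
Act: newfold[p=/jafligas/cipa]
Obs: ok
Act: inscribe[p=/jafligas/cipa/boprel; c=bogro_is]
Obs: created
Act: strike[p=/jafligas/cipa]
Obs: ToolError: not empty
Act: inscribe[p=/jafligas/cupast; c=nu]
Obs: created
Act: inscribe[p=/jafligas/cupast; c=jubekist]
Obs: overwrote
Act: yhop[n=7]
Obs: 1709-05-16
Act: grow[x=28]
Obs: 28


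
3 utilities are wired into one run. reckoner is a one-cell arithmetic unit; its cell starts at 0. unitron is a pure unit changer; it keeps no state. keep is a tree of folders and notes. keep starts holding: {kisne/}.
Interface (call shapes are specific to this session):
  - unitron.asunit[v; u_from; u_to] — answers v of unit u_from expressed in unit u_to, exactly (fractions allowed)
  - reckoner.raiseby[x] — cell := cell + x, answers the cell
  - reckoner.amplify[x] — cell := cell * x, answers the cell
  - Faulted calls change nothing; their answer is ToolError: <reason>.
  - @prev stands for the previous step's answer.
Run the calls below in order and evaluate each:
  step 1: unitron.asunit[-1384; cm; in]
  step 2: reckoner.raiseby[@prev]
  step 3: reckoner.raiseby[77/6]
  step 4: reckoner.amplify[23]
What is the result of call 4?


Answer: -9324683/762

Derivation:
Now I run unitron.asunit(-1384, cm, in), — result: -69200/127.
Using reckoner.raiseby(@prev), giving -69200/127.
I call reckoner.raiseby(77/6): -405421/762.
I call reckoner.amplify(23), and see -9324683/762.


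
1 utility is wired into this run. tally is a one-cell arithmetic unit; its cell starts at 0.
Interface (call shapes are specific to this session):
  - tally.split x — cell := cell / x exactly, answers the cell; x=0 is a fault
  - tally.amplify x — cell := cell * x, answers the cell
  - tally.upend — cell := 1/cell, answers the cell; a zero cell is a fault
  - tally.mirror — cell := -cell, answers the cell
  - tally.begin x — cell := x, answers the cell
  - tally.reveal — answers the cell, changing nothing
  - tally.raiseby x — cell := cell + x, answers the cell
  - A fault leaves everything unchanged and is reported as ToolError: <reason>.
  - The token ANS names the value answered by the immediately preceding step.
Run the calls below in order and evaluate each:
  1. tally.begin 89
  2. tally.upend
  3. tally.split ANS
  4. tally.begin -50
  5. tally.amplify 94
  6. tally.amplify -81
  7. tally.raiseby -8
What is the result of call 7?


Answer: 380692

Derivation:
CALL tally.begin[x='89']
RET  89
CALL tally.upend[]
RET  1/89
CALL tally.split[x='ANS']
RET  1
CALL tally.begin[x='-50']
RET  -50
CALL tally.amplify[x='94']
RET  -4700
CALL tally.amplify[x='-81']
RET  380700
CALL tally.raiseby[x='-8']
RET  380692


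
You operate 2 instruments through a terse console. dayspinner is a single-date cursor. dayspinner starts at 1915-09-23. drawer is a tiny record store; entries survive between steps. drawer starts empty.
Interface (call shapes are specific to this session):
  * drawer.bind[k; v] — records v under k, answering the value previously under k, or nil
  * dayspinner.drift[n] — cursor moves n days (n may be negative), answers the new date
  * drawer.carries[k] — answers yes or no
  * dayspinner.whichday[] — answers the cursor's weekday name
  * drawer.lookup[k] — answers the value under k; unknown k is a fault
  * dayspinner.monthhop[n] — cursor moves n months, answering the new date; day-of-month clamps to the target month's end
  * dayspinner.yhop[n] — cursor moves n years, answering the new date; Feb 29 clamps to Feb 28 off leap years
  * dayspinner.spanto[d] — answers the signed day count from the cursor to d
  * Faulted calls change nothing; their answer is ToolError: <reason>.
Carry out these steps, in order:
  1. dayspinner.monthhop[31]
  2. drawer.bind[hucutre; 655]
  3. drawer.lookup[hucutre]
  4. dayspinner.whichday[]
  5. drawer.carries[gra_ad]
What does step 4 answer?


Answer: Tuesday

Derivation:
==> monthhop(n=31)
<== 1918-04-23
==> bind(k=hucutre, v=655)
<== nil
==> lookup(k=hucutre)
<== 655
==> whichday()
<== Tuesday
==> carries(k=gra_ad)
<== no


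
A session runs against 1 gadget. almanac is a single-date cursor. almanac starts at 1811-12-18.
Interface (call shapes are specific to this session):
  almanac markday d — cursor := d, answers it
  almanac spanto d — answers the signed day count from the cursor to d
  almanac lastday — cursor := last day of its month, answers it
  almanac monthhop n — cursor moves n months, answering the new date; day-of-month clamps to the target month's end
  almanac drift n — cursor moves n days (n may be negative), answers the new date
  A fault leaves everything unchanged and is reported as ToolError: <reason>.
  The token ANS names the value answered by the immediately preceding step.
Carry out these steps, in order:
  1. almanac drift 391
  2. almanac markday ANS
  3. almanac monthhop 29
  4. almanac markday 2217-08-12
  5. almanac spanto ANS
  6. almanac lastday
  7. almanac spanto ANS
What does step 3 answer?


CALL almanac drift[n=391]
RET  1813-01-12
CALL almanac markday[d=ANS]
RET  1813-01-12
CALL almanac monthhop[n=29]
RET  1815-06-12
CALL almanac markday[d=2217-08-12]
RET  2217-08-12
CALL almanac spanto[d=ANS]
RET  0
CALL almanac lastday[]
RET  2217-08-31
CALL almanac spanto[d=ANS]
RET  0

Answer: 1815-06-12


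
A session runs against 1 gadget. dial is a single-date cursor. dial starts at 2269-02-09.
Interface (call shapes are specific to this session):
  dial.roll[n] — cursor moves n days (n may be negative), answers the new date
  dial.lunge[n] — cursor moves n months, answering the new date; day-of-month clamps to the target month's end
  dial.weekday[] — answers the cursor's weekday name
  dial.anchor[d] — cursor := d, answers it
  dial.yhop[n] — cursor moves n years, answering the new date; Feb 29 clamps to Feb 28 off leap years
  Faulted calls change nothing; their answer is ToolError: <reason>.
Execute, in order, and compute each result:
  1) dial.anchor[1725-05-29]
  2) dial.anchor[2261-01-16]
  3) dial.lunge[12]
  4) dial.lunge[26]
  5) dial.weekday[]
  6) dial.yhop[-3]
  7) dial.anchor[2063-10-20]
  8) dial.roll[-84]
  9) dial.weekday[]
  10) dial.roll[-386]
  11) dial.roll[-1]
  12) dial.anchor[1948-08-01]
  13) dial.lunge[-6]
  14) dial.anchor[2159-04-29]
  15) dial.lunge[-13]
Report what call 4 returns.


→ dial.anchor(1725-05-29)
← 1725-05-29
→ dial.anchor(2261-01-16)
← 2261-01-16
→ dial.lunge(12)
← 2262-01-16
→ dial.lunge(26)
← 2264-03-16
→ dial.weekday()
← Wednesday
→ dial.yhop(-3)
← 2261-03-16
→ dial.anchor(2063-10-20)
← 2063-10-20
→ dial.roll(-84)
← 2063-07-28
→ dial.weekday()
← Saturday
→ dial.roll(-386)
← 2062-07-07
→ dial.roll(-1)
← 2062-07-06
→ dial.anchor(1948-08-01)
← 1948-08-01
→ dial.lunge(-6)
← 1948-02-01
→ dial.anchor(2159-04-29)
← 2159-04-29
→ dial.lunge(-13)
← 2158-03-29

Answer: 2264-03-16


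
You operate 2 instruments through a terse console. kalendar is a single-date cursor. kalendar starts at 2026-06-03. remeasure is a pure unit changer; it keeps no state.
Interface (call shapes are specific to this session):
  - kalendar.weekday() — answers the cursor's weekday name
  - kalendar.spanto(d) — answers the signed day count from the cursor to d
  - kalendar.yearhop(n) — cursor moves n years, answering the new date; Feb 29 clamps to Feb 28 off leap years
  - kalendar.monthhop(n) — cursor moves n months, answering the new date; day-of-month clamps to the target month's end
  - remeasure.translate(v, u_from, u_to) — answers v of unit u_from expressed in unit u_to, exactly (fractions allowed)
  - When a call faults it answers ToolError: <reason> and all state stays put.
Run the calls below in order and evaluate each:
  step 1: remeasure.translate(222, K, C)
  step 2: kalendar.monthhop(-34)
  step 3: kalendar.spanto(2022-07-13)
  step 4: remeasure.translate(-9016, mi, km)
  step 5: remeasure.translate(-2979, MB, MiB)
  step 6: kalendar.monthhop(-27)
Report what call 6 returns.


Answer: 2021-05-03

Derivation:
>> remeasure.translate(v=222, u_from=K, u_to=C)
<< -1023/20
>> kalendar.monthhop(n=-34)
<< 2023-08-03
>> kalendar.spanto(d=2022-07-13)
<< -386
>> remeasure.translate(v=-9016, u_from=mi, u_to=km)
<< -226716336/15625
>> remeasure.translate(v=-2979, u_from=MB, u_to=MiB)
<< -46546875/16384
>> kalendar.monthhop(n=-27)
<< 2021-05-03


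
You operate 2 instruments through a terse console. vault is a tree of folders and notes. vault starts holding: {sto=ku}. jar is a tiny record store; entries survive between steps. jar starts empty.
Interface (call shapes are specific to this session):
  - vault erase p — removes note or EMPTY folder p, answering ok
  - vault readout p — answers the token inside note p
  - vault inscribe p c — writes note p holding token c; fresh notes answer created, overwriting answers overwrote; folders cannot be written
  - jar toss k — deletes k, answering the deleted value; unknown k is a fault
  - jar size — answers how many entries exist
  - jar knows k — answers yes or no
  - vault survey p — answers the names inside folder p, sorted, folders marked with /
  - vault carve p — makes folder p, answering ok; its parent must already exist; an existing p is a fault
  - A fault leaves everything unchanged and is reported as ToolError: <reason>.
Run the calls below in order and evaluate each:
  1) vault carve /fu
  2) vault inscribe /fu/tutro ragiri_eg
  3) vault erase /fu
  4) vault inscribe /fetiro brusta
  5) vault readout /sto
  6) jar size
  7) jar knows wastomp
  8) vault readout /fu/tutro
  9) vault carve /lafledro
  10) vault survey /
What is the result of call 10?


Answer: [fetiro, fu/, lafledro/, sto]

Derivation:
[in] vault carve p→/fu
[out] ok
[in] vault inscribe p→/fu/tutro c→ragiri_eg
[out] created
[in] vault erase p→/fu
[out] ToolError: not empty
[in] vault inscribe p→/fetiro c→brusta
[out] created
[in] vault readout p→/sto
[out] ku
[in] jar size
[out] 0
[in] jar knows k→wastomp
[out] no
[in] vault readout p→/fu/tutro
[out] ragiri_eg
[in] vault carve p→/lafledro
[out] ok
[in] vault survey p→/
[out] [fetiro, fu/, lafledro/, sto]


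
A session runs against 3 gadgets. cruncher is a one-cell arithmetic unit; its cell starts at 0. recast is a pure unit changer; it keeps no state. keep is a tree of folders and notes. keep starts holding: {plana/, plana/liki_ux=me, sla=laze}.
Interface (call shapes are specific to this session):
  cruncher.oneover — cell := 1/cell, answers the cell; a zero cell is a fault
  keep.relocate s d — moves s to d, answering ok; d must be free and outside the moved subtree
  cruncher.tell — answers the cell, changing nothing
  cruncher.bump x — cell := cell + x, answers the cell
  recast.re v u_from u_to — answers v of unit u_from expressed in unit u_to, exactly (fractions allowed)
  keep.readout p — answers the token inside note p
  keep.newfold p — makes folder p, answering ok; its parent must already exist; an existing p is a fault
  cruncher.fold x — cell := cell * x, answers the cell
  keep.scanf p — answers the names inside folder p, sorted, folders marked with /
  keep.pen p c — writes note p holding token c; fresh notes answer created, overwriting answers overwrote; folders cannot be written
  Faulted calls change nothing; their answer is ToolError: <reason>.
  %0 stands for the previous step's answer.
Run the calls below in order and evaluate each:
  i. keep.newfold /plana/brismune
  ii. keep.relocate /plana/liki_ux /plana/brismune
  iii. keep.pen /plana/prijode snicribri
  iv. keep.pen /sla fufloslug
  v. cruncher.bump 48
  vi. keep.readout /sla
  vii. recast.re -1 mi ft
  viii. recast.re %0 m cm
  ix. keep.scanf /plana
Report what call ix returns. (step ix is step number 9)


>> newfold(p→/plana/brismune)
<< ok
>> relocate(s→/plana/liki_ux, d→/plana/brismune)
<< ToolError: exists
>> pen(p→/plana/prijode, c→snicribri)
<< created
>> pen(p→/sla, c→fufloslug)
<< overwrote
>> bump(x→48)
<< 48
>> readout(p→/sla)
<< fufloslug
>> re(v→-1, u_from→mi, u_to→ft)
<< -5280
>> re(v→%0, u_from→m, u_to→cm)
<< -528000
>> scanf(p→/plana)
<< [brismune/, liki_ux, prijode]

Answer: [brismune/, liki_ux, prijode]


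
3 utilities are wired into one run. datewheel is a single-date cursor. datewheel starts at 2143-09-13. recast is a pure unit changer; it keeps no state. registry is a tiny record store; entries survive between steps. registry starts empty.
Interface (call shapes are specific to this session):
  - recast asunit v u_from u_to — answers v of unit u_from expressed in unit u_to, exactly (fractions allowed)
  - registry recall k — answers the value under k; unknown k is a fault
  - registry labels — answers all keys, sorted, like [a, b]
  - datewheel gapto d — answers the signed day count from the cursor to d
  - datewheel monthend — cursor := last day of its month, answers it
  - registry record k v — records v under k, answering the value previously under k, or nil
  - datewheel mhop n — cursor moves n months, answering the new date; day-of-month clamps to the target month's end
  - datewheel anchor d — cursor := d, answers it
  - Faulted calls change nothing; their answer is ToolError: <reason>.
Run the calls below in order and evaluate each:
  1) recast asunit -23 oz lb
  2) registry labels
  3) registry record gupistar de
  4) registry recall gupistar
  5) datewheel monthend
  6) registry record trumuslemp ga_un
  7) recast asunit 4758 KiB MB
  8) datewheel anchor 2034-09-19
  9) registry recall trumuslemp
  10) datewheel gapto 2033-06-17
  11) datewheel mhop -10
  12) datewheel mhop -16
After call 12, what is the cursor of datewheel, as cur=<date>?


·→ recast asunit(-23, oz, lb)
·← -23/16
·→ registry labels()
·← []
·→ registry record(gupistar, de)
·← nil
·→ registry recall(gupistar)
·← de
·→ datewheel monthend()
·← 2143-09-30
·→ registry record(trumuslemp, ga_un)
·← nil
·→ recast asunit(4758, KiB, MB)
·← 76128/15625
·→ datewheel anchor(2034-09-19)
·← 2034-09-19
·→ registry recall(trumuslemp)
·← ga_un
·→ datewheel gapto(2033-06-17)
·← -459
·→ datewheel mhop(-10)
·← 2033-11-19
·→ datewheel mhop(-16)
·← 2032-07-19

Answer: cur=2032-07-19


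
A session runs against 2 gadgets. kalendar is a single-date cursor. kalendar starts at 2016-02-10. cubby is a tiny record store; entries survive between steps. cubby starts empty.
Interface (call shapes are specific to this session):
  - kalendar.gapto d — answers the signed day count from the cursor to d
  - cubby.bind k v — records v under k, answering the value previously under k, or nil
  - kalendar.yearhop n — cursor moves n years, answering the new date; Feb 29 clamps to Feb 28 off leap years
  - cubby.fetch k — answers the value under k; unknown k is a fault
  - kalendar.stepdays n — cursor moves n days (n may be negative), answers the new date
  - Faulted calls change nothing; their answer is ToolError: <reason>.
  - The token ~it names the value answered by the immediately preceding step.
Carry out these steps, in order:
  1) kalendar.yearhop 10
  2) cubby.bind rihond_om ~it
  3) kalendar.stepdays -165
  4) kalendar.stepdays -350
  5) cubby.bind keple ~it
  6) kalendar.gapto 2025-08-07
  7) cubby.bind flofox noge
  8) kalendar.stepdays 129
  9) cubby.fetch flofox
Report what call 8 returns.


>> yearhop(n='10')
<< 2026-02-10
>> bind(k='rihond_om', v='~it')
<< nil
>> stepdays(n='-165')
<< 2025-08-29
>> stepdays(n='-350')
<< 2024-09-13
>> bind(k='keple', v='~it')
<< nil
>> gapto(d='2025-08-07')
<< 328
>> bind(k='flofox', v='noge')
<< nil
>> stepdays(n='129')
<< 2025-01-20
>> fetch(k='flofox')
<< noge

Answer: 2025-01-20


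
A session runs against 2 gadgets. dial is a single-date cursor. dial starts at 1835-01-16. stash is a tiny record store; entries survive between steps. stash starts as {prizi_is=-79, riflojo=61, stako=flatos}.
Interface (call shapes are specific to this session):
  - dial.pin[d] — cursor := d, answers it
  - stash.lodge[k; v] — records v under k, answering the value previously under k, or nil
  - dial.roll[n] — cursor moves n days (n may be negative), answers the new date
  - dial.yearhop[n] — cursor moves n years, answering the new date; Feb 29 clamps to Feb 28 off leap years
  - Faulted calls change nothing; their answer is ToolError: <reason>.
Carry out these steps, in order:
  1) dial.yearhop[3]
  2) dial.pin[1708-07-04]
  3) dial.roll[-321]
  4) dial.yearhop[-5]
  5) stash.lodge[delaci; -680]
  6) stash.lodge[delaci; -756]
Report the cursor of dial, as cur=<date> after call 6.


Do: dial.yearhop[n=3]
See: 1838-01-16
Do: dial.pin[d=1708-07-04]
See: 1708-07-04
Do: dial.roll[n=-321]
See: 1707-08-18
Do: dial.yearhop[n=-5]
See: 1702-08-18
Do: stash.lodge[k=delaci; v=-680]
See: nil
Do: stash.lodge[k=delaci; v=-756]
See: -680

Answer: cur=1702-08-18


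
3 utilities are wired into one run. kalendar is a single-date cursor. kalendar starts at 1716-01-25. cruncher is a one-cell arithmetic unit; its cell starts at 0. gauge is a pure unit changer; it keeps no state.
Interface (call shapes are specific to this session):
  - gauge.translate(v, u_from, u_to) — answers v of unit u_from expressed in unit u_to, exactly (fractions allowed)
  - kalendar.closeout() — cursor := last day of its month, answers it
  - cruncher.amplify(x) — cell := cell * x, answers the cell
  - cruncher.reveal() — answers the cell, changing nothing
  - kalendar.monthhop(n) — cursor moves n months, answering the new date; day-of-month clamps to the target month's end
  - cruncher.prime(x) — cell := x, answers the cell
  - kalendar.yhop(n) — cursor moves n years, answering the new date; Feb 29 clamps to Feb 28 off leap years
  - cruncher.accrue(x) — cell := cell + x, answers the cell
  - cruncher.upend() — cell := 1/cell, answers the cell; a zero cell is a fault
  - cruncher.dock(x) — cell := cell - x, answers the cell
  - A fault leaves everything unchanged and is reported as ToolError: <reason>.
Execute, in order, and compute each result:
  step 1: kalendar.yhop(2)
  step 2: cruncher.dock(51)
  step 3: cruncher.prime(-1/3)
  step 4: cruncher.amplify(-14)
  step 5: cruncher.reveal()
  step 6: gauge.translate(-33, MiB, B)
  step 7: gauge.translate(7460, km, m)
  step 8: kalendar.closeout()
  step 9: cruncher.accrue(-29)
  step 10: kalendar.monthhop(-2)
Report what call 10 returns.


·→ kalendar.yhop(n: 2)
·← 1718-01-25
·→ cruncher.dock(x: 51)
·← -51
·→ cruncher.prime(x: -1/3)
·← -1/3
·→ cruncher.amplify(x: -14)
·← 14/3
·→ cruncher.reveal()
·← 14/3
·→ gauge.translate(v: -33, u_from: MiB, u_to: B)
·← -34603008
·→ gauge.translate(v: 7460, u_from: km, u_to: m)
·← 7460000
·→ kalendar.closeout()
·← 1718-01-31
·→ cruncher.accrue(x: -29)
·← -73/3
·→ kalendar.monthhop(n: -2)
·← 1717-11-30

Answer: 1717-11-30
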